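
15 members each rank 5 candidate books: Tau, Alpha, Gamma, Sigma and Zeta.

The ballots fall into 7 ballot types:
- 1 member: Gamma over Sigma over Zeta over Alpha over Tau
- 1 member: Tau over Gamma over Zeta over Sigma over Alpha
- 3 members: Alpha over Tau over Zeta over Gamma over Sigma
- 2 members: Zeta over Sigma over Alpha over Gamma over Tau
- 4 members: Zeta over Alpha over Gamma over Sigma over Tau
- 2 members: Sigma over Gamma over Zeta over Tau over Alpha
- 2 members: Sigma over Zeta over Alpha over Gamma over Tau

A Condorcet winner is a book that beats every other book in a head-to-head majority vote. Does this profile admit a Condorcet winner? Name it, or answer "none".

Zeta

Check each pair by majority over 15 ballots:
Tau vs Alpha: 1+2 = 3 for Tau, 12 for Alpha — Alpha by 12–3.
Tau vs Gamma: Tau preferred on 1+3 = 4 ballots; Gamma wins 11–4.
Tau vs Sigma: 4 to 11, Sigma.
Tau vs Zeta: 4 to 11, Zeta.
Alpha vs Gamma: 11 to 4, Alpha.
Alpha vs Sigma: 7 to 8, Sigma.
Alpha vs Zeta: 3 to 12, Zeta.
Gamma vs Sigma: Gamma is ranked higher on 1+1+3+4 = 9 ballots, Sigma on 6. Gamma wins 9–6.
Gamma vs Zeta: 4 to 11, Zeta.
Sigma vs Zeta: Sigma is ranked higher on 1+2+2 = 5 ballots, Zeta on 10. Zeta wins 10–5.
Zeta defeats every rival head-to-head and is the Condorcet winner.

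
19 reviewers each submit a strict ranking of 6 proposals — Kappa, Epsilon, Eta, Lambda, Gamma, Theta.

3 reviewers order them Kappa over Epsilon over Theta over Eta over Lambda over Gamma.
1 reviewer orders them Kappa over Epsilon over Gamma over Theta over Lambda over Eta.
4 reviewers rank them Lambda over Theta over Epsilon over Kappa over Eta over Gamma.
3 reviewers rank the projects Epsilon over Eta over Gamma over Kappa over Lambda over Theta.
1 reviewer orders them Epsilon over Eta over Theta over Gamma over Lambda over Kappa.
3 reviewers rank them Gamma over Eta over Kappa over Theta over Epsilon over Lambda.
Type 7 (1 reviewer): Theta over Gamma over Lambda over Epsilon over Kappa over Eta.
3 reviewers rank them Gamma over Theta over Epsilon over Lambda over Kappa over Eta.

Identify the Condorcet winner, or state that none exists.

none

Head-to-head results (19 reviewers):
Kappa vs Epsilon: Epsilon, 12–7.
Kappa vs Eta: Kappa wins 12–7.
Kappa vs Lambda: Kappa wins 10–9.
Kappa vs Gamma: Gamma, 11–8.
Kappa vs Theta: 3+1+3+3 = 10 for Kappa, 9 for Theta — Kappa by 10–9.
Epsilon vs Eta: 16 for Epsilon, 3 for Eta — Epsilon by 16–3.
Epsilon–Lambda: Epsilon 14–5.
Epsilon vs Gamma: Epsilon wins 12–7.
Epsilon vs Theta: Epsilon is ranked higher on 3+1+3+1 = 8 ballots, Theta on 11. Theta wins 11–8.
Eta vs Lambda: Eta is ranked higher on 3+3+1+3 = 10 ballots, Lambda on 9. Eta wins 10–9.
Eta vs Gamma: Eta wins 11–8.
Eta vs Theta: Theta, 12–7.
Lambda vs Gamma: 3+4 = 7 for Lambda, 12 for Gamma — Gamma by 12–7.
Lambda–Theta: Theta 12–7.
Gamma–Theta: Gamma 10–9.
Every project loses at least once (Kappa loses to Epsilon; Epsilon loses to Theta; Eta loses to Kappa; Lambda loses to Kappa; Gamma loses to Epsilon; Theta loses to Kappa). The majority relation contains the cycle Kappa → Eta → Gamma → Kappa, so there is no Condorcet winner.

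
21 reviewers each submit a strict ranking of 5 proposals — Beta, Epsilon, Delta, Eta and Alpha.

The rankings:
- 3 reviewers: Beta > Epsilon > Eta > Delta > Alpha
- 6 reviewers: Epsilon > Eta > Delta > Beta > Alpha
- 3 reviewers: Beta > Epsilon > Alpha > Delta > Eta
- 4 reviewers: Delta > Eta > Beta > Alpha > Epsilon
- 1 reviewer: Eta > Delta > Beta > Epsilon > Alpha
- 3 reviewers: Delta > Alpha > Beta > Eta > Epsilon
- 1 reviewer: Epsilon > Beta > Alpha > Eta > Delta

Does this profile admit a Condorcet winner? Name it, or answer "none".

Pairwise majorities:
Beta vs Epsilon: Beta preferred on 3+3+4+1+3 = 14 ballots; Beta wins 14–7.
Beta vs Delta: Beta preferred on 3+3+1 = 7 ballots; Delta wins 14–7.
Beta vs Eta: 3+3+3+1 = 10 for Beta, 11 for Eta — Eta by 11–10.
Beta vs Alpha: Beta preferred on 3+6+3+4+1+1 = 18 ballots; Beta wins 18–3.
Epsilon vs Delta: Epsilon preferred on 3+6+3+1 = 13 ballots; Epsilon wins 13–8.
Epsilon vs Eta: 3+6+3+1 = 13 for Epsilon, 8 for Eta — Epsilon by 13–8.
Epsilon vs Alpha: 3+6+3+1+1 = 14 for Epsilon, 7 for Alpha — Epsilon by 14–7.
Delta vs Eta: 10 to 11, Eta.
Delta vs Alpha: 3+6+4+1+3 = 17 for Delta, 4 for Alpha — Delta by 17–4.
Eta vs Alpha: 3+6+4+1 = 14 for Eta, 7 for Alpha — Eta by 14–7.
No project is unbeaten: Beta loses to Delta; Epsilon loses to Beta; Delta loses to Epsilon; Eta loses to Epsilon; Alpha loses to Beta. In particular Beta beats Epsilon beats Delta beats Beta is a majority cycle — no Condorcet winner exists.

none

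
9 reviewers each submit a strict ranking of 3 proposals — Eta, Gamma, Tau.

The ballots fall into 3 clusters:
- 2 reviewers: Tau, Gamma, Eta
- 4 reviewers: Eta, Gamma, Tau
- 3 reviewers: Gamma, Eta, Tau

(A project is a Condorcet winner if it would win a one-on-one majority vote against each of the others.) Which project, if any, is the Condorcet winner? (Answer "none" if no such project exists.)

Head-to-head results (9 reviewers):
Eta–Gamma: Gamma 5–4.
Eta vs Tau: Eta, 7–2.
Gamma vs Tau: Gamma, 7–2.
Gamma wins every pairwise contest, so Gamma is the Condorcet winner.

Gamma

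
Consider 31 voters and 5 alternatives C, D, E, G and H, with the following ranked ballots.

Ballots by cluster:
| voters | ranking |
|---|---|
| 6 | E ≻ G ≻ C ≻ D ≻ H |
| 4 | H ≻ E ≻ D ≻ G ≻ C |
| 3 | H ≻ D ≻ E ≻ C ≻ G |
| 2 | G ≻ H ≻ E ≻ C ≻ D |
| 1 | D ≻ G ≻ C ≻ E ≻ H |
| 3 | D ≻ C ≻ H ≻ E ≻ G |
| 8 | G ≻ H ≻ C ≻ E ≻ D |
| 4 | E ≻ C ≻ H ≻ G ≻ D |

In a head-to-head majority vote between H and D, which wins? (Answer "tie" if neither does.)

Ballots ranking H above D: 4 + 3 + 2 + 8 + 4 = 21.
Ballots ranking D above H: 31 − 21 = 10.
H wins the head-to-head 21–10.

H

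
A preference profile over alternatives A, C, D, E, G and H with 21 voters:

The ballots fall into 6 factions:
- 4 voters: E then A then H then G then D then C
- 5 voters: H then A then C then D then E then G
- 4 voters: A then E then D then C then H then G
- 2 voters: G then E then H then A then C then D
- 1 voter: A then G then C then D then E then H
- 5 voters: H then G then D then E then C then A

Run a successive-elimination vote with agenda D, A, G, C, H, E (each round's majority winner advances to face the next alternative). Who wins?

Round 1: D vs A — 5–16, A advances.
Round 2: A vs G — 14–7, A advances.
Round 3: A vs C — 16–5, A advances.
Round 4: A vs H — 9–12, H advances.
Round 5: H vs E — 10–11, E advances.
E survives the agenda.

E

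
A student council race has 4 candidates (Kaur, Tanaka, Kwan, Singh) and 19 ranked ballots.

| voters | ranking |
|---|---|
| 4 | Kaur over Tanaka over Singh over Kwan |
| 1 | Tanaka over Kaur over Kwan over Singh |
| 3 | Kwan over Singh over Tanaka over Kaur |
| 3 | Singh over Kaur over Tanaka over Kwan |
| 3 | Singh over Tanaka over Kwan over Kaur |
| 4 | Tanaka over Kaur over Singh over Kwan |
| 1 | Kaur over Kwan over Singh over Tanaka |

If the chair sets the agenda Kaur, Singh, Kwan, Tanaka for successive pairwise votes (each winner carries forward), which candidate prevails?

Round 1: Kaur vs Singh — 10–9, Kaur advances.
Round 2: Kaur vs Kwan — 13–6, Kaur advances.
Round 3: Kaur vs Tanaka — 8–11, Tanaka advances.
The agenda winner is Tanaka.

Tanaka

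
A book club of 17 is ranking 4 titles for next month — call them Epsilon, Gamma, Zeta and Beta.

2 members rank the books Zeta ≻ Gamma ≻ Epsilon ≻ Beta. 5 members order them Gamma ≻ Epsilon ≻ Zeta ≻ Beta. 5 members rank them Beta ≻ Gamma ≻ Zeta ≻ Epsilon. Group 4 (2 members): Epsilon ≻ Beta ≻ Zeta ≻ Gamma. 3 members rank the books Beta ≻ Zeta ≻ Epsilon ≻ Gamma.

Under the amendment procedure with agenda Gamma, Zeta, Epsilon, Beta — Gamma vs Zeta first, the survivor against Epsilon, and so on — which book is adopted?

Round 1: Gamma vs Zeta — 10–7, Gamma advances.
Round 2: Gamma vs Epsilon — 12–5, Gamma advances.
Round 3: Gamma vs Beta — 7–10, Beta advances.
The agenda winner is Beta.

Beta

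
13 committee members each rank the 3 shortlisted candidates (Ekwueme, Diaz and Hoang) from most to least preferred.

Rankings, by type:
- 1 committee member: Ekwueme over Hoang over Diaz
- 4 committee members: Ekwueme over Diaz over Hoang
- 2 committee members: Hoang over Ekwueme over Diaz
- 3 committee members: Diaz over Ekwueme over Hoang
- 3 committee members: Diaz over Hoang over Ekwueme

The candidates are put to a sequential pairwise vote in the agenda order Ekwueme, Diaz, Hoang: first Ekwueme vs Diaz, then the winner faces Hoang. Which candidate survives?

Ekwueme

Round 1: Ekwueme vs Diaz — 7–6, Ekwueme advances.
Round 2: Ekwueme vs Hoang — 8–5, Ekwueme advances.
The agenda winner is Ekwueme.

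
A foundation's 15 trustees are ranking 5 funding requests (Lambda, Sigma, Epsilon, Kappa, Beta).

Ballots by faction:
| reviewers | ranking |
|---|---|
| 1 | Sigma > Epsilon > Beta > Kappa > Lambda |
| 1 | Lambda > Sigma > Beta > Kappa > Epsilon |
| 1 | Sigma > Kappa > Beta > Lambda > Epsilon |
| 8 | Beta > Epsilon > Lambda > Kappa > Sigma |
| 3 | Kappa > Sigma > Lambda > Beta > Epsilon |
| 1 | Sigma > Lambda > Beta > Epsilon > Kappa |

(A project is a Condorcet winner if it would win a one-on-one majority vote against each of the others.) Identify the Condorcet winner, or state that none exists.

Beta

Check each pair by majority over 15 ballots:
Lambda vs Sigma: Lambda, 9–6.
Lambda vs Epsilon: Epsilon, 9–6.
Lambda vs Kappa: Lambda, 10–5.
Lambda–Beta: Beta 10–5.
Sigma vs Epsilon: Epsilon, 8–7.
Sigma–Kappa: Kappa 11–4.
Sigma vs Beta: Beta wins 8–7.
Epsilon vs Kappa: Epsilon wins 10–5.
Epsilon vs Beta: Beta, 14–1.
Kappa vs Beta: Beta wins 11–4.
Beta wins every pairwise contest, so Beta is the Condorcet winner.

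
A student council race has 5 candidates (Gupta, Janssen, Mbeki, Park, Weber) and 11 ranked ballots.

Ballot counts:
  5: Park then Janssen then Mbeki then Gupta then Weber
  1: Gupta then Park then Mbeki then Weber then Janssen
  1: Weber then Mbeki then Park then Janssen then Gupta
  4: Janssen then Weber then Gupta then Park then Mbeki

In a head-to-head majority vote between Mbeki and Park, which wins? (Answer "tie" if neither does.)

Park

Ballots ranking Mbeki above Park: 1.
Ballots ranking Park above Mbeki: 11 − 1 = 10.
Park wins the head-to-head 10–1.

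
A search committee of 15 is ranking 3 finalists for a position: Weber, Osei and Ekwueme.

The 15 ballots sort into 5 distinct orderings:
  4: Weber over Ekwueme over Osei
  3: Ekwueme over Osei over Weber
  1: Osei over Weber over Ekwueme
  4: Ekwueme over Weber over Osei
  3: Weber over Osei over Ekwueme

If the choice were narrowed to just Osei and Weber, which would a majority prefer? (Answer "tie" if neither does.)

Weber

Ballots ranking Osei above Weber: 3 + 1 = 4.
Ballots ranking Weber above Osei: 15 − 4 = 11.
Weber wins the head-to-head 11–4.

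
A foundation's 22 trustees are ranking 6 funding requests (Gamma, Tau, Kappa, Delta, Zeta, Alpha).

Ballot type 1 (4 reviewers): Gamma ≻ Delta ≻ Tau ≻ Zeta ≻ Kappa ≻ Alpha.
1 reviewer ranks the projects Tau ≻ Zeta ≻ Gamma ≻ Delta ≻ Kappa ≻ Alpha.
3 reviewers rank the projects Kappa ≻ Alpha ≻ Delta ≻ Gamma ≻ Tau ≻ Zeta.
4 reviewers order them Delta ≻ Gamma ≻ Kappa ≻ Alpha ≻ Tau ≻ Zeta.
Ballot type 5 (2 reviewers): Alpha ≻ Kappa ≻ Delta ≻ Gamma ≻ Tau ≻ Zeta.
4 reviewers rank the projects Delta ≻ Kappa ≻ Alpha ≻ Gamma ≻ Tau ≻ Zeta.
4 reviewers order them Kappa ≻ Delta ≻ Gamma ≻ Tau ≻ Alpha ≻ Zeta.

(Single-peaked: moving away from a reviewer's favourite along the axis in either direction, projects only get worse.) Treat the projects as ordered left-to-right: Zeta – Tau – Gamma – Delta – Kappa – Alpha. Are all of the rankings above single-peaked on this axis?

yes

Axis positions: Zeta=1, Tau=2, Gamma=3, Delta=4, Kappa=5, Alpha=6.
Ballot type 1 (peak Gamma at position 3): ranking walks positions 3-4-2-1-5-6, expanding outward from the peak — single-peaked.
Ballot type 2 (peak Tau at position 2): ranking walks positions 2-1-3-4-5-6, expanding outward from the peak — single-peaked.
Ballot type 3 (peak Kappa at position 5): ranking walks positions 5-6-4-3-2-1, expanding outward from the peak — single-peaked.
Ballot type 4 (peak Delta at position 4): ranking walks positions 4-3-5-6-2-1, expanding outward from the peak — single-peaked.
Ballot type 5 (peak Alpha at position 6): ranking walks positions 6-5-4-3-2-1, expanding outward from the peak — single-peaked.
Ballot type 6 (peak Delta at position 4): ranking walks positions 4-5-6-3-2-1, expanding outward from the peak — single-peaked.
Ballot type 7 (peak Kappa at position 5): ranking walks positions 5-4-3-2-6-1, expanding outward from the peak — single-peaked.
Every ranking is single-peaked on this axis.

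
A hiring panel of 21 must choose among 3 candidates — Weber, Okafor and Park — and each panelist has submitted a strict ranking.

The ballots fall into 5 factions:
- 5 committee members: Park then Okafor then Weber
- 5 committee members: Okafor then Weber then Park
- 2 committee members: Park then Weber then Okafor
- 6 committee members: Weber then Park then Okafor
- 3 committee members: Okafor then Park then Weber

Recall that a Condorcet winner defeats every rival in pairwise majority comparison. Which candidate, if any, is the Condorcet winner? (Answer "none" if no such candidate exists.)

none

Pairwise majorities:
Weber vs Okafor: Weber preferred on 2+6 = 8 ballots; Okafor wins 13–8.
Weber vs Park: Weber wins 11–10.
Okafor vs Park: Park wins 13–8.
Every candidate loses at least once (Weber loses to Okafor; Okafor loses to Park; Park loses to Weber). The majority relation contains the cycle Weber → Park → Okafor → Weber, so there is no Condorcet winner.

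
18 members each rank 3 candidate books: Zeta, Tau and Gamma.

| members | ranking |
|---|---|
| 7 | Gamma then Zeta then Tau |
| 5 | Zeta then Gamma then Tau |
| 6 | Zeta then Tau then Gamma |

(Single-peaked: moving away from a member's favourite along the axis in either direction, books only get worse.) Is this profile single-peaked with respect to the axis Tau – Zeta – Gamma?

yes

Axis positions: Tau=1, Zeta=2, Gamma=3.
Bloc 1 (peak Gamma at position 3): ranking walks positions 3-2-1, expanding outward from the peak — single-peaked.
Bloc 2 (peak Zeta at position 2): ranking walks positions 2-3-1, expanding outward from the peak — single-peaked.
Bloc 3 (peak Zeta at position 2): ranking walks positions 2-1-3, expanding outward from the peak — single-peaked.
Every ranking is single-peaked on this axis.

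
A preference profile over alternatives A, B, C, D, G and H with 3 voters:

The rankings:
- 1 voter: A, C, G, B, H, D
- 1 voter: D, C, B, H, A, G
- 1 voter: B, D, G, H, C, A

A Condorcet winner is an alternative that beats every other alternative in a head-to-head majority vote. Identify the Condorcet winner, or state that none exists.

Check each pair by majority over 3 ballots:
A–B: B 2–1.
A vs C: C, 2–1.
A vs D: D, 2–1.
A vs G: A wins 2–1.
A vs H: H, 2–1.
B vs C: C wins 2–1.
B vs D: B, 2–1.
B vs G: B, 2–1.
B vs H: B, 3–0.
C vs D: D wins 2–1.
C vs G: C wins 2–1.
C–H: C 2–1.
D vs G: D wins 2–1.
D–H: D 2–1.
G vs H: G, 2–1.
Every alternative loses at least once (A loses to B; B loses to C; C loses to D; D loses to B; G loses to A; H loses to B). The majority relation contains the cycle A → G → H → A, so there is no Condorcet winner.

none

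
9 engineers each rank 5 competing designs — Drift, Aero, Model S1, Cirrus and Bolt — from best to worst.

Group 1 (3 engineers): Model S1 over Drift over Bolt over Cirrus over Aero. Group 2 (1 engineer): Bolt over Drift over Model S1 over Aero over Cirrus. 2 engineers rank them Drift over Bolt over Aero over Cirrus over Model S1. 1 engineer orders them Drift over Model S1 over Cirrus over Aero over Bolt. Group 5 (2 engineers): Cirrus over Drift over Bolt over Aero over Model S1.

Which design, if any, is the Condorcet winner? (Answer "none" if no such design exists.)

Pairwise majorities:
Drift vs Aero: Drift is ranked higher on 3+1+2+1+2 = 9 ballots, Aero on 0. Drift wins 9–0.
Drift vs Model S1: Drift preferred on 1+2+1+2 = 6 ballots; Drift wins 6–3.
Drift vs Cirrus: Drift is ranked higher on 3+1+2+1 = 7 ballots, Cirrus on 2. Drift wins 7–2.
Drift vs Bolt: 8 to 1, Drift.
Aero vs Model S1: Aero preferred on 2+2 = 4 ballots; Model S1 wins 5–4.
Aero vs Cirrus: Aero preferred on 1+2 = 3 ballots; Cirrus wins 6–3.
Aero vs Bolt: 1 to 8, Bolt.
Model S1 vs Cirrus: Model S1 preferred on 3+1+1 = 5 ballots; Model S1 wins 5–4.
Model S1 vs Bolt: Model S1 is ranked higher on 3+1 = 4 ballots, Bolt on 5. Bolt wins 5–4.
Cirrus vs Bolt: Cirrus is ranked higher on 1+2 = 3 ballots, Bolt on 6. Bolt wins 6–3.
Drift beats each of Aero, Model S1, Cirrus, Bolt — Drift is the Condorcet winner.

Drift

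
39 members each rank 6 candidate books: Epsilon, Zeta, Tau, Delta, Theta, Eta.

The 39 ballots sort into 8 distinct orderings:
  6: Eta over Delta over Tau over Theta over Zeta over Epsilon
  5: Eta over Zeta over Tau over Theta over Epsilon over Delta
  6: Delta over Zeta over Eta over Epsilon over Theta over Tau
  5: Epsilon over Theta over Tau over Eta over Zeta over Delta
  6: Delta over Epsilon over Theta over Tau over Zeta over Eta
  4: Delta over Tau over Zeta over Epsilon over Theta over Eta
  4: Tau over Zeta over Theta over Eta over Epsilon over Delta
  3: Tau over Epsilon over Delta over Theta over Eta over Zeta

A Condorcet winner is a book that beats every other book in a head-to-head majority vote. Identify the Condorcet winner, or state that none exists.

none

Pairwise majorities:
Epsilon vs Zeta: 5+6+3 = 14 for Epsilon, 25 for Zeta — Zeta by 25–14.
Epsilon vs Tau: 17 to 22, Tau.
Epsilon vs Delta: Epsilon is ranked higher on 5+5+4+3 = 17 ballots, Delta on 22. Delta wins 22–17.
Epsilon vs Theta: Epsilon is ranked higher on 6+5+6+4+3 = 24 ballots, Theta on 15. Epsilon wins 24–15.
Epsilon vs Eta: Epsilon preferred on 5+6+4+3 = 18 ballots; Eta wins 21–18.
Zeta vs Tau: Zeta is ranked higher on 5+6 = 11 ballots, Tau on 28. Tau wins 28–11.
Zeta vs Delta: 14 to 25, Delta.
Zeta vs Theta: 5+6+4+4 = 19 for Zeta, 20 for Theta — Theta by 20–19.
Zeta vs Eta: Zeta is ranked higher on 6+6+4+4 = 20 ballots, Eta on 19. Zeta wins 20–19.
Tau vs Delta: 5+5+4+3 = 17 for Tau, 22 for Delta — Delta by 22–17.
Tau vs Theta: Tau is ranked higher on 6+5+4+4+3 = 22 ballots, Theta on 17. Tau wins 22–17.
Tau vs Eta: 5+6+4+4+3 = 22 for Tau, 17 for Eta — Tau by 22–17.
Delta vs Theta: 25 to 14, Delta.
Delta vs Eta: 6+6+4+3 = 19 for Delta, 20 for Eta — Eta by 20–19.
Theta vs Eta: Theta is ranked higher on 5+6+4+4+3 = 22 ballots, Eta on 17. Theta wins 22–17.
Every book loses at least once (Epsilon loses to Zeta; Zeta loses to Tau; Tau loses to Delta; Delta loses to Eta; Theta loses to Epsilon; Eta loses to Zeta). The majority relation contains the cycle Epsilon > Theta > Zeta > Epsilon, so there is no Condorcet winner.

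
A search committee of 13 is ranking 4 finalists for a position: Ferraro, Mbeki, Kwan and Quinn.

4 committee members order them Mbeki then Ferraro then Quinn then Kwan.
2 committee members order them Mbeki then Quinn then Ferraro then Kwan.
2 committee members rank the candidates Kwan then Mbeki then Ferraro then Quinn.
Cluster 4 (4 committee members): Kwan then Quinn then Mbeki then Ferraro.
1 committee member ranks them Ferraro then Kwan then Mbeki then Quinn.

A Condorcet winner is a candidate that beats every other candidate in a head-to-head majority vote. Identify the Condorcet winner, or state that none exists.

none

Pairwise majorities:
Ferraro vs Mbeki: Mbeki wins 12–1.
Ferraro–Kwan: Ferraro 7–6.
Ferraro vs Quinn: Ferraro, 7–6.
Mbeki vs Kwan: Kwan, 7–6.
Mbeki vs Quinn: Mbeki wins 9–4.
Kwan–Quinn: Kwan 7–6.
Each candidate drops at least one matchup (Ferraro loses to Mbeki; Mbeki loses to Kwan; Kwan loses to Ferraro; Quinn loses to Ferraro); the cycle Ferraro → Kwan → Mbeki → Ferraro rules out a Condorcet winner.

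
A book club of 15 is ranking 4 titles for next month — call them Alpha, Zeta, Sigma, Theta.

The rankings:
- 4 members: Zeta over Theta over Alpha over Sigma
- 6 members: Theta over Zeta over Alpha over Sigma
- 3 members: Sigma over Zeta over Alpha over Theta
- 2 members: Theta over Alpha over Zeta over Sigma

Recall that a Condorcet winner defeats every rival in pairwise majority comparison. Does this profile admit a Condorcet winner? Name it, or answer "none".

Theta

Check each pair by majority over 15 ballots:
Alpha–Zeta: Zeta 13–2.
Alpha vs Sigma: Alpha, 12–3.
Alpha vs Theta: Theta, 12–3.
Zeta–Sigma: Zeta 12–3.
Zeta vs Theta: Theta, 8–7.
Sigma vs Theta: Theta wins 12–3.
Theta wins every pairwise contest, so Theta is the Condorcet winner.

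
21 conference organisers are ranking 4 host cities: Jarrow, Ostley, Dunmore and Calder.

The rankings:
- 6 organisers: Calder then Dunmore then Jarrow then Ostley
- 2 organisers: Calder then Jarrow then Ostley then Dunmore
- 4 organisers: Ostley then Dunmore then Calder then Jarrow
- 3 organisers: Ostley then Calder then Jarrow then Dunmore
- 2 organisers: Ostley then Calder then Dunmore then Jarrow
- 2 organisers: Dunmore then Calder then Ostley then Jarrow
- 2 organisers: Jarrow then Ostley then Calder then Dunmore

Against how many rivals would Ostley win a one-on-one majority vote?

3

Ostley against each rival (21 organisers):
Ostley vs Jarrow: 11 to 10, Ostley.
Ostley–Dunmore: Ostley 13–8.
Ostley–Calder: Ostley 11–10.
Ostley beats Jarrow, Dunmore, Calder — 3 pairwise wins.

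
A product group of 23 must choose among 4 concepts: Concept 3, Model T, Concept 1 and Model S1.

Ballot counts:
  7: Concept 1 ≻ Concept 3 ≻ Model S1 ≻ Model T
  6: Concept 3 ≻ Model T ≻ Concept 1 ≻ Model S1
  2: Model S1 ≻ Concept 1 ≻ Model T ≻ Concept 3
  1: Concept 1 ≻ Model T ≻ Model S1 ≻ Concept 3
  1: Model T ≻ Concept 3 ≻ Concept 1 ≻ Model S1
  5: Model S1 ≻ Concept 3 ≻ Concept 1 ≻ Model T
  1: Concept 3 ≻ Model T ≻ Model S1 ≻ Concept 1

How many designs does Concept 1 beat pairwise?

2

Concept 1 against each rival (23 engineers):
Concept 1–Concept 3: Concept 3 13–10.
Concept 1 vs Model T: 7+2+1+5 = 15 for Concept 1, 8 for Model T — Concept 1 by 15–8.
Concept 1 vs Model S1: 7+6+1+1 = 15 for Concept 1, 8 for Model S1 — Concept 1 by 15–8.
Concept 1 beats Model T, Model S1; loses to Concept 3 — 2 pairwise wins.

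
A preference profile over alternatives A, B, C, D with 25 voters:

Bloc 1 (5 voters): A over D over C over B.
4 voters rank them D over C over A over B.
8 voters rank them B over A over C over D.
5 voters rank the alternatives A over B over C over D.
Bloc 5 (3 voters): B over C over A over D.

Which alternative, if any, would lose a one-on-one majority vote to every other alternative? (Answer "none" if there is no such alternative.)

Pairwise majorities:
A vs B: A, 14–11.
A vs C: A, 18–7.
A vs D: 21 to 4, A.
B–C: B 16–9.
B vs D: B, 16–9.
C vs D: C, 16–9.
Only D has no wins; D is the Condorcet loser.

D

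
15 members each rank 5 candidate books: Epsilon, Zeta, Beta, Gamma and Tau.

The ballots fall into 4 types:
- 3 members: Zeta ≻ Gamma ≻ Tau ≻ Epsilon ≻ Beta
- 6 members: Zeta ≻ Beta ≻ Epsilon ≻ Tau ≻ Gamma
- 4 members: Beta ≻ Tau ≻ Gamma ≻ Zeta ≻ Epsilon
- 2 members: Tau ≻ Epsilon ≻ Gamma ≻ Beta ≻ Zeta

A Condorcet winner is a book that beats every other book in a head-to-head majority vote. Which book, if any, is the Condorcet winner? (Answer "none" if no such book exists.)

Pairwise majorities:
Epsilon vs Zeta: Epsilon preferred on 2 ballots; Zeta wins 13–2.
Epsilon–Beta: Beta 10–5.
Epsilon vs Gamma: Epsilon, 8–7.
Epsilon–Tau: Tau 9–6.
Zeta vs Beta: Zeta wins 9–6.
Zeta vs Gamma: Zeta wins 9–6.
Zeta vs Tau: Zeta preferred on 3+6 = 9 ballots; Zeta wins 9–6.
Beta vs Gamma: 10 to 5, Beta.
Beta vs Tau: Beta, 10–5.
Gamma vs Tau: 3 to 12, Tau.
Zeta wins every pairwise contest, so Zeta is the Condorcet winner.

Zeta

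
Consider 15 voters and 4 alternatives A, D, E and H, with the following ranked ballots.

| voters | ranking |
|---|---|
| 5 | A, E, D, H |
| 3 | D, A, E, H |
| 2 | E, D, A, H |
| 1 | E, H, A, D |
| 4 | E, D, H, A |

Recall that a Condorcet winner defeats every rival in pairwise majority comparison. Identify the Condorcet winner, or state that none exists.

Check each pair by majority over 15 ballots:
A vs D: A preferred on 5+1 = 6 ballots; D wins 9–6.
A vs E: 8 to 7, A.
A vs H: A is ranked higher on 5+3+2 = 10 ballots, H on 5. A wins 10–5.
D vs E: 3 to 12, E.
D vs H: 5+3+2+4 = 14 for D, 1 for H — D by 14–1.
E vs H: E preferred on 5+3+2+1+4 = 15 ballots; E wins 15–0.
No alternative is unbeaten: A loses to D; D loses to E; E loses to A; H loses to A. In particular A > E > D > A is a majority cycle — no Condorcet winner exists.

none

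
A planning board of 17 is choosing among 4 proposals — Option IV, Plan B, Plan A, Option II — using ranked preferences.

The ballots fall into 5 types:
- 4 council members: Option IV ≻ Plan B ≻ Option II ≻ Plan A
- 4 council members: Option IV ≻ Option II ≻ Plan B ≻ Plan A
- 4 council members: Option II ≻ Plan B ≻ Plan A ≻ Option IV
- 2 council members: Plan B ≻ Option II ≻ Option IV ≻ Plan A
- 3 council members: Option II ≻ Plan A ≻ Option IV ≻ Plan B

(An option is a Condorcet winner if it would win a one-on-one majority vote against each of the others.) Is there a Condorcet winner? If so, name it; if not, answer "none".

Option II

Check each pair by majority over 17 ballots:
Option IV vs Plan B: 4+4+3 = 11 for Option IV, 6 for Plan B — Option IV by 11–6.
Option IV vs Plan A: Option IV preferred on 4+4+2 = 10 ballots; Option IV wins 10–7.
Option IV vs Option II: 4+4 = 8 for Option IV, 9 for Option II — Option II by 9–8.
Plan B vs Plan A: Plan B preferred on 4+4+4+2 = 14 ballots; Plan B wins 14–3.
Plan B vs Option II: 4+2 = 6 for Plan B, 11 for Option II — Option II by 11–6.
Plan A vs Option II: Plan A is ranked higher on 0 ballots, Option II on 17. Option II wins 17–0.
Option II wins every pairwise contest, so Option II is the Condorcet winner.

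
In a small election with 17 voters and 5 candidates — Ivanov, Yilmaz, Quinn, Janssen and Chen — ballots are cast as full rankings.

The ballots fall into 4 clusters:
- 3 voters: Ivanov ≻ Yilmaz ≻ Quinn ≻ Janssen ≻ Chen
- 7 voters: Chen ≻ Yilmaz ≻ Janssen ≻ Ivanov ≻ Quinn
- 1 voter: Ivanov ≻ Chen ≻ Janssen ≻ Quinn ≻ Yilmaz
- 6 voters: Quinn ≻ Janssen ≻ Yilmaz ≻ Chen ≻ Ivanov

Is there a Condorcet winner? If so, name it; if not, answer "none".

Yilmaz

Head-to-head results (17 voters):
Ivanov vs Yilmaz: Yilmaz wins 13–4.
Ivanov vs Quinn: 11 to 6, Ivanov.
Ivanov vs Janssen: Janssen wins 13–4.
Ivanov vs Chen: 4 to 13, Chen.
Yilmaz vs Quinn: Yilmaz wins 10–7.
Yilmaz vs Janssen: 10 to 7, Yilmaz.
Yilmaz–Chen: Yilmaz 9–8.
Quinn vs Janssen: 9 to 8, Quinn.
Quinn–Chen: Quinn 9–8.
Janssen vs Chen: Janssen wins 9–8.
Yilmaz wins every pairwise contest, so Yilmaz is the Condorcet winner.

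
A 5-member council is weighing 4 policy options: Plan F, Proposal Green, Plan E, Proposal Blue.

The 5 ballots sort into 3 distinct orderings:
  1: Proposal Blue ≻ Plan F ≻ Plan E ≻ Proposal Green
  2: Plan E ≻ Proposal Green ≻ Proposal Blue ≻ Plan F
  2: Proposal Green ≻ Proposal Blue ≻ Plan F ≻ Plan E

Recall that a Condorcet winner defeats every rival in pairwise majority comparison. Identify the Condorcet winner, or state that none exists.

Head-to-head results (5 council members):
Plan F vs Proposal Green: 1 for Plan F, 4 for Proposal Green — Proposal Green by 4–1.
Plan F vs Plan E: 3 to 2, Plan F.
Plan F vs Proposal Blue: 0 for Plan F, 5 for Proposal Blue — Proposal Blue by 5–0.
Proposal Green vs Plan E: Proposal Green is ranked higher on 2 ballots, Plan E on 3. Plan E wins 3–2.
Proposal Green vs Proposal Blue: 4 to 1, Proposal Green.
Plan E vs Proposal Blue: Plan E is ranked higher on 2 ballots, Proposal Blue on 3. Proposal Blue wins 3–2.
Each option drops at least one matchup (Plan F loses to Proposal Green; Proposal Green loses to Plan E; Plan E loses to Plan F; Proposal Blue loses to Proposal Green); the cycle Plan F > Plan E > Proposal Green > Plan F rules out a Condorcet winner.

none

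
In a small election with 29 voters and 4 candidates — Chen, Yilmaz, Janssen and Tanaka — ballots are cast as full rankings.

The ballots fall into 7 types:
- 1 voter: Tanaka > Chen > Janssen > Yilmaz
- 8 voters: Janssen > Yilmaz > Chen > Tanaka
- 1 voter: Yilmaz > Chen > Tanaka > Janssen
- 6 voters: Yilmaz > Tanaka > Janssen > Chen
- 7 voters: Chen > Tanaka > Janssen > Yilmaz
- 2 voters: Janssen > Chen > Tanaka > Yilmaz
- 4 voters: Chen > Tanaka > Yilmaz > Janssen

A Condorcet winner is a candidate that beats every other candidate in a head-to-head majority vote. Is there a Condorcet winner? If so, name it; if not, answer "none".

Pairwise majorities:
Chen–Yilmaz: Yilmaz 15–14.
Chen–Janssen: Janssen 16–13.
Chen vs Tanaka: 22 to 7, Chen.
Yilmaz–Janssen: Janssen 18–11.
Yilmaz vs Tanaka: Yilmaz, 15–14.
Janssen vs Tanaka: Tanaka wins 19–10.
No candidate is unbeaten: Chen loses to Yilmaz; Yilmaz loses to Janssen; Janssen loses to Tanaka; Tanaka loses to Chen. In particular Chen beats Tanaka beats Janssen beats Chen is a majority cycle — no Condorcet winner exists.

none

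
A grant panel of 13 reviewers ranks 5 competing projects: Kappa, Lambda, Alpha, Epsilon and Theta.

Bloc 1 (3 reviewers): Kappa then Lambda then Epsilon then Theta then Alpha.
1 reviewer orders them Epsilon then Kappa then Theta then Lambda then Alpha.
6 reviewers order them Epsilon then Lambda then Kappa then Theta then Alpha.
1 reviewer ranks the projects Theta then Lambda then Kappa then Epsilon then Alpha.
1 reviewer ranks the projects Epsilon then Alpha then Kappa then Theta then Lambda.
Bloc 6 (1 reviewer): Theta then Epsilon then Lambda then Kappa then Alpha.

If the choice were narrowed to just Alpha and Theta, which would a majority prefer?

Ballots ranking Alpha above Theta: 1.
Ballots ranking Theta above Alpha: 13 − 1 = 12.
Theta wins the head-to-head 12–1.

Theta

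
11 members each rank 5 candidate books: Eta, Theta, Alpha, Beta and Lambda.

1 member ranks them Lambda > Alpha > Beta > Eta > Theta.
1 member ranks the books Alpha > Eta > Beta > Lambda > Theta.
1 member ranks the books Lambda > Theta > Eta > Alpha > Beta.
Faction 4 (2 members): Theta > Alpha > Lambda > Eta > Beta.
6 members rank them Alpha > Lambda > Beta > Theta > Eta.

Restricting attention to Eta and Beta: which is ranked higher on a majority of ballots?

Ballots ranking Eta above Beta: 1 + 1 + 2 = 4.
Ballots ranking Beta above Eta: 11 − 4 = 7.
Beta wins the head-to-head 7–4.

Beta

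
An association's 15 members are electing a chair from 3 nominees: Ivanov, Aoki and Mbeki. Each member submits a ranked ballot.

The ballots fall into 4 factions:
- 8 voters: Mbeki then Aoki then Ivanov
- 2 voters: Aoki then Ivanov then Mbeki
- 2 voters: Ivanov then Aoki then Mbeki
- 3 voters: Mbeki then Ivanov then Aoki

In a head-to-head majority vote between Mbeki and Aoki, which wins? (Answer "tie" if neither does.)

Ballots ranking Mbeki above Aoki: 8 + 3 = 11.
Ballots ranking Aoki above Mbeki: 15 − 11 = 4.
Mbeki wins the head-to-head 11–4.

Mbeki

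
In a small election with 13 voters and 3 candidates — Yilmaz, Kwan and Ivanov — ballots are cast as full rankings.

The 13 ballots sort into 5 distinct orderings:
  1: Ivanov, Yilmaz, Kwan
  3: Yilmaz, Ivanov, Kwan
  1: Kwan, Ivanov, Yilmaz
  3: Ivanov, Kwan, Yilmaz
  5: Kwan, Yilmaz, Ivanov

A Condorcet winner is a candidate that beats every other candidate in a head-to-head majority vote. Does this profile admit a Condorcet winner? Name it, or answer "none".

none

Pairwise majorities:
Yilmaz vs Kwan: Kwan wins 9–4.
Yilmaz vs Ivanov: 3+5 = 8 for Yilmaz, 5 for Ivanov — Yilmaz by 8–5.
Kwan vs Ivanov: 6 to 7, Ivanov.
No candidate is unbeaten: Yilmaz loses to Kwan; Kwan loses to Ivanov; Ivanov loses to Yilmaz. In particular Yilmaz → Ivanov → Kwan → Yilmaz is a majority cycle — no Condorcet winner exists.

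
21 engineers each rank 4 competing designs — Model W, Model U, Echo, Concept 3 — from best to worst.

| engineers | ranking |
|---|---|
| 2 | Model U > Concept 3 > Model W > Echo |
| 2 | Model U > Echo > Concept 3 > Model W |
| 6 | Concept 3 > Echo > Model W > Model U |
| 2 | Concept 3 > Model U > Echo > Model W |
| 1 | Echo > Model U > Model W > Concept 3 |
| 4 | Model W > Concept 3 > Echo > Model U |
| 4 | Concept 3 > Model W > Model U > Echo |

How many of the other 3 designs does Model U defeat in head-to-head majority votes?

0

Model U against each rival (21 engineers):
Model U vs Model W: Model W, 14–7.
Model U vs Echo: 2+2+2+4 = 10 for Model U, 11 for Echo — Echo by 11–10.
Model U vs Concept 3: 5 to 16, Concept 3.
Model U beats no one; loses to Model W, Echo, Concept 3 — 0 pairwise wins.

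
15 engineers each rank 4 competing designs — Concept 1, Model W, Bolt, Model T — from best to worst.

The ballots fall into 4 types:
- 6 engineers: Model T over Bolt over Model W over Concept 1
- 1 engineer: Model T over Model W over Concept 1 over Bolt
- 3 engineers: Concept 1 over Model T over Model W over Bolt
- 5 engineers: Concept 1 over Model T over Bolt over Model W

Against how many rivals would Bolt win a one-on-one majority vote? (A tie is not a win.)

1

Bolt against each rival (15 engineers):
Bolt vs Concept 1: Concept 1, 9–6.
Bolt vs Model W: Bolt wins 11–4.
Bolt vs Model T: Bolt is ranked higher on 0 ballots, Model T on 15. Model T wins 15–0.
Bolt beats Model W; loses to Concept 1, Model T — 1 pairwise win.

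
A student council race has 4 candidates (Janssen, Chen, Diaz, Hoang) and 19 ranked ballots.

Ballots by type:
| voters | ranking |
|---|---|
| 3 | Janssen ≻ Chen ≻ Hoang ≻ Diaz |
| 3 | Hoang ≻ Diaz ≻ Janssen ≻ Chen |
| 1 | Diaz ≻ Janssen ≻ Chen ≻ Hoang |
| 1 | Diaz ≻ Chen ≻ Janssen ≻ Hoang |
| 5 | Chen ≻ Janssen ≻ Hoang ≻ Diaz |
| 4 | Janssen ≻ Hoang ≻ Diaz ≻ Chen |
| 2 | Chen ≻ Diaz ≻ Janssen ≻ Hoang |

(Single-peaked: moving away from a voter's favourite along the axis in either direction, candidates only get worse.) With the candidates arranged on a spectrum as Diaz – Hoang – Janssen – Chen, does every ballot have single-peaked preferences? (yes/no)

no

Axis positions: Diaz=1, Hoang=2, Janssen=3, Chen=4.
Type 1 (peak Janssen at position 3): ranking walks positions 3-4-2-1, expanding outward from the peak — single-peaked.
Type 2 (peak Hoang at position 2): ranking walks positions 2-1-3-4, expanding outward from the peak — single-peaked.
Type 3: ranking walks positions 1-3-4-2; Janssen is ranked above Hoang even though Hoang lies between Janssen and the peak Diaz on the axis — preferences dip and rise again. Not single-peaked.
Type 4: ranking walks positions 1-4-3-2; Chen is ranked above Hoang even though Hoang lies between Chen and the peak Diaz on the axis — preferences dip and rise again. Not single-peaked.
Type 5 (peak Chen at position 4): ranking walks positions 4-3-2-1, expanding outward from the peak — single-peaked.
Type 6 (peak Janssen at position 3): ranking walks positions 3-2-1-4, expanding outward from the peak — single-peaked.
Type 7: ranking walks positions 4-1-3-2; Diaz is ranked above Janssen even though Janssen lies between Diaz and the peak Chen on the axis — preferences dip and rise again. Not single-peaked.
Type 3 violates single-peakedness, so the profile is not single-peaked on this axis.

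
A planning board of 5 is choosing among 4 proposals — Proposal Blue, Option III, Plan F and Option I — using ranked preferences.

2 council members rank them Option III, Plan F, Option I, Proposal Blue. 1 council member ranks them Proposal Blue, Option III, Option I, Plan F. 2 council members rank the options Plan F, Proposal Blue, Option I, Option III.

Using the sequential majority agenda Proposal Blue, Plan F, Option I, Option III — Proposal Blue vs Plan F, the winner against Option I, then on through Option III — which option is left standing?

Option III

Round 1: Proposal Blue vs Plan F — 1–4, Plan F advances.
Round 2: Plan F vs Option I — 4–1, Plan F advances.
Round 3: Plan F vs Option III — 2–3, Option III advances.
The agenda winner is Option III.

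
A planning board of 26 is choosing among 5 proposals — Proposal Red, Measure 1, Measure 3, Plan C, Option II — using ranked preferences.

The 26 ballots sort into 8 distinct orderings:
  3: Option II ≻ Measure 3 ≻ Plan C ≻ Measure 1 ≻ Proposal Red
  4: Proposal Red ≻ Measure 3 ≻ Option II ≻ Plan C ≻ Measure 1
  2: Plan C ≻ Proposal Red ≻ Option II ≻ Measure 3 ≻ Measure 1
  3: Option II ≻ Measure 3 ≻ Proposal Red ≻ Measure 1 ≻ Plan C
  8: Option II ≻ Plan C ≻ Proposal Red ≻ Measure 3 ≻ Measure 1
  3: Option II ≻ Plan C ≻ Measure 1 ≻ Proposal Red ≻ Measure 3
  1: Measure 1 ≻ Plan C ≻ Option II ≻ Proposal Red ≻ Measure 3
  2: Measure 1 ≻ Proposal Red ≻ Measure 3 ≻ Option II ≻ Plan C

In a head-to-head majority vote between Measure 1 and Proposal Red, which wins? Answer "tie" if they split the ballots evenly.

Ballots ranking Measure 1 above Proposal Red: 3 + 3 + 1 + 2 = 9.
Ballots ranking Proposal Red above Measure 1: 26 − 9 = 17.
Proposal Red wins the head-to-head 17–9.

Proposal Red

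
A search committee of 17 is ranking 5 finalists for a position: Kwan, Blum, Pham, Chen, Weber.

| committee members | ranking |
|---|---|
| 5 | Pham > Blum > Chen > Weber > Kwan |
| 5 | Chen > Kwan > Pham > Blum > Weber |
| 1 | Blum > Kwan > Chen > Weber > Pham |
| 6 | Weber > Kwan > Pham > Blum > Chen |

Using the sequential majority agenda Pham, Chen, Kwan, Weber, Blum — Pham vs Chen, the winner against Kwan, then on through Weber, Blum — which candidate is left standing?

Blum

Round 1: Pham vs Chen — 11–6, Pham advances.
Round 2: Pham vs Kwan — 5–12, Kwan advances.
Round 3: Kwan vs Weber — 6–11, Weber advances.
Round 4: Weber vs Blum — 6–11, Blum advances.
The agenda winner is Blum.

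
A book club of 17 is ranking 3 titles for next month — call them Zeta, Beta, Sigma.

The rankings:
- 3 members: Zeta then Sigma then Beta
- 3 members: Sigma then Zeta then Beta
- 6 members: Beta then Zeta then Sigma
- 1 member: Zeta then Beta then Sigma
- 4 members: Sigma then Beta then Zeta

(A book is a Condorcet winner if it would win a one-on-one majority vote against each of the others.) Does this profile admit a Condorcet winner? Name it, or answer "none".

none

Check each pair by majority over 17 ballots:
Zeta vs Beta: Beta, 10–7.
Zeta vs Sigma: Zeta is ranked higher on 3+6+1 = 10 ballots, Sigma on 7. Zeta wins 10–7.
Beta vs Sigma: Beta preferred on 6+1 = 7 ballots; Sigma wins 10–7.
No book is unbeaten: Zeta loses to Beta; Beta loses to Sigma; Sigma loses to Zeta. In particular Zeta → Sigma → Beta → Zeta is a majority cycle — no Condorcet winner exists.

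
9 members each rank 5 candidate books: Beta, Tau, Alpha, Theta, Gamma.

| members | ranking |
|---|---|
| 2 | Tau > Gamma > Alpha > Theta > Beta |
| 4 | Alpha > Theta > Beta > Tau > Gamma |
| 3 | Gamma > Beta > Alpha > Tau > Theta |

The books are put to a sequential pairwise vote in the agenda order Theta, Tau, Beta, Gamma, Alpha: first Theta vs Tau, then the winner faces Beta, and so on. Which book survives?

Gamma

Round 1: Theta vs Tau — 4–5, Tau advances.
Round 2: Tau vs Beta — 2–7, Beta advances.
Round 3: Beta vs Gamma — 4–5, Gamma advances.
Round 4: Gamma vs Alpha — 5–4, Gamma advances.
Gamma survives the agenda.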